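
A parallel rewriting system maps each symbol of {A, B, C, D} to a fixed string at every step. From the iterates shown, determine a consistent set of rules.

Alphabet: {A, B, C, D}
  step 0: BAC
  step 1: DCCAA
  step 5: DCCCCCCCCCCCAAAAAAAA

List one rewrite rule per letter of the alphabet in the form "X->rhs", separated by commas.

A->C, B->DC, C->AA, D->B

  step 0 ⇒ step 1: BAC ⇒ DC·C·AA
    A ↦ C
    B ↦ DC
    C ↦ AA
    D ↦ B  (constrained at step 1)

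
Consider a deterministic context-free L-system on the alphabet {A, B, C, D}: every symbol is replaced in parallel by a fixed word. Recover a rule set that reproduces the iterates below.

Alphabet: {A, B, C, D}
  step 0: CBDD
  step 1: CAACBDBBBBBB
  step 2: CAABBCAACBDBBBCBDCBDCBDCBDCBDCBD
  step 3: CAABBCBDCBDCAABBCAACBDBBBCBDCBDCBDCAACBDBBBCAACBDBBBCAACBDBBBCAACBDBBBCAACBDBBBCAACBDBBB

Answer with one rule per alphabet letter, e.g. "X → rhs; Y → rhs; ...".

A->B, B->CBD, C->CAA, D->BBB

  step 2 ⇒ step 3: CAABBCAACBDBBBCBDCBDCBDCBDCBDCBD ⇒ CAA·B·B·CBD·CBD·CAA·B·B·CAA·CBD·BBB·CBD·CBD·CBD·CAA·CBD·BBB·CAA·CBD·BBB·CAA·CBD·BBB·CAA·CBD·BBB·CAA·CBD·BBB·CAA·CBD·BBB
    A ↦ B
    B ↦ CBD
    C ↦ CAA
    D ↦ BBB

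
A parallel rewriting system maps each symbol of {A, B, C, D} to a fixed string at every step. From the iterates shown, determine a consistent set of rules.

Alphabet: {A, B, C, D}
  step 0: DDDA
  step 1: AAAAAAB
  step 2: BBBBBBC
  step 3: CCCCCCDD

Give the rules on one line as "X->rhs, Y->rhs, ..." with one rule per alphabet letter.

A->B, B->C, C->DD, D->AA

  step 2 ⇒ step 3: BBBBBBC ⇒ C·C·C·C·C·C·DD
    B ↦ C
    C ↦ DD
  step 0 ⇒ step 1: DDDA ⇒ AA·AA·AA·B
    A ↦ B
  step 0 ⇒ step 1: DDDA ⇒ AA·AA·AA·B
    D ↦ AA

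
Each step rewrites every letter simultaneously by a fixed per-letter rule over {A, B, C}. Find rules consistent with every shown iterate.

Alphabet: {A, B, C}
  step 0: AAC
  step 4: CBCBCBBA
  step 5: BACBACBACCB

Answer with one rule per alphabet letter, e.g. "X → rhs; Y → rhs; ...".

A->B, B->C, C->BA

  step 4 ⇒ step 5: CBCBCBBA ⇒ BA·C·BA·C·BA·C·C·B
    A ↦ B
    B ↦ C
    C ↦ BA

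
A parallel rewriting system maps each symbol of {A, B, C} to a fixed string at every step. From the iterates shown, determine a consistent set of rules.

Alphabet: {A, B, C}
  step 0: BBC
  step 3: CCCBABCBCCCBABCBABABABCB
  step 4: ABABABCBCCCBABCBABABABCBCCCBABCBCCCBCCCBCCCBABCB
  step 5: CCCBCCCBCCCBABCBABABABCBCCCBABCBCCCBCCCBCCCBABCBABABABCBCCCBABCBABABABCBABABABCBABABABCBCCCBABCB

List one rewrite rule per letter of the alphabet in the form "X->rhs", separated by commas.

A->CC, B->CB, C->AB

  step 4 ⇒ step 5: ABABABCBCCCBABCBABABABCBCCCBABCBCCCBCCCBCCCBABCB ⇒ CC·CB·CC·CB·CC·CB·AB·CB·AB·AB·AB·CB·CC·CB·AB·CB·CC·CB·CC·CB·CC·CB·AB·CB·AB·AB·AB·CB·CC·CB·AB·CB·AB·AB·AB·CB·AB·AB·AB·CB·AB·AB·AB·CB·CC·CB·AB·CB
    A ↦ CC
    B ↦ CB
    C ↦ AB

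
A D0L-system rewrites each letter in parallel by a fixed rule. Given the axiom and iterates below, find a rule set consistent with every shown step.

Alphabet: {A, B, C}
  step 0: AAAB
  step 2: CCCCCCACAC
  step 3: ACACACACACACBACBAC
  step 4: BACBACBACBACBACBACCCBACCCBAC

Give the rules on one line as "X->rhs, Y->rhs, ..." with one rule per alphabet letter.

  step 3 ⇒ step 4: ACACACACACACBACBAC ⇒ B·AC·B·AC·B·AC·B·AC·B·AC·B·AC·CC·B·AC·CC·B·AC
    A ↦ B
    B ↦ CC
    C ↦ AC

A->B, B->CC, C->AC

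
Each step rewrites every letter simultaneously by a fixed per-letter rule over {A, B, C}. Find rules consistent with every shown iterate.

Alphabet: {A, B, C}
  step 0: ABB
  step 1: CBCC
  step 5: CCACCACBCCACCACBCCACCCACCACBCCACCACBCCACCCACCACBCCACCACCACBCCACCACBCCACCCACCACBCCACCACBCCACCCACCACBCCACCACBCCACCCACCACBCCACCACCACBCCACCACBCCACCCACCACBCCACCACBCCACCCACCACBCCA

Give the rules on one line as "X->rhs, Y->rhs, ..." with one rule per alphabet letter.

  step 0 ⇒ step 1: ABB ⇒ CB·C·C
    A ↦ CB
    B ↦ C
    C ↦ CCA  (constrained at step 1)

A->CB, B->C, C->CCA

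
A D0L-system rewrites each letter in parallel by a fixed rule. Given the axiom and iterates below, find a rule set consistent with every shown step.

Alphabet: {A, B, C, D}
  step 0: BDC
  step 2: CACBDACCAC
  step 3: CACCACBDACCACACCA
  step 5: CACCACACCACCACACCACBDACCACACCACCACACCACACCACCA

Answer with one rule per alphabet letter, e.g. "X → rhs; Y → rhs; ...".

  step 2 ⇒ step 3: CACBDACCAC ⇒ CA·C·CA·CB·DA·C·CA·CA·C·CA
    A ↦ C
    B ↦ CB
    C ↦ CA
    D ↦ DA

A->C, B->CB, C->CA, D->DA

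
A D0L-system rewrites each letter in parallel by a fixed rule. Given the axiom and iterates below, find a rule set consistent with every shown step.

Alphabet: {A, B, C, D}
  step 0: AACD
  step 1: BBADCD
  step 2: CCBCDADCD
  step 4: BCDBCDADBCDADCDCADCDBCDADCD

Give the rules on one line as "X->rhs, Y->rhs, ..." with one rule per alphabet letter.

A->B, B->C, C->AD, D->CD

  step 1 ⇒ step 2: BBADCD ⇒ C·C·B·CD·AD·CD
    A ↦ B
    B ↦ C
    C ↦ AD
    D ↦ CD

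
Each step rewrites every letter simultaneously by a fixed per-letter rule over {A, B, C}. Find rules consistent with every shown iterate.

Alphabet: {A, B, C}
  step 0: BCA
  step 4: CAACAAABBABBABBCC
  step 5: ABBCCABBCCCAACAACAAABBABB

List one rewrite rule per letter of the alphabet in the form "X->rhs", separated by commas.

A->C, B->A, C->ABB

  step 4 ⇒ step 5: CAACAAABBABBABBCC ⇒ ABB·C·C·ABB·C·C·C·A·A·C·A·A·C·A·A·ABB·ABB
    A ↦ C
    B ↦ A
    C ↦ ABB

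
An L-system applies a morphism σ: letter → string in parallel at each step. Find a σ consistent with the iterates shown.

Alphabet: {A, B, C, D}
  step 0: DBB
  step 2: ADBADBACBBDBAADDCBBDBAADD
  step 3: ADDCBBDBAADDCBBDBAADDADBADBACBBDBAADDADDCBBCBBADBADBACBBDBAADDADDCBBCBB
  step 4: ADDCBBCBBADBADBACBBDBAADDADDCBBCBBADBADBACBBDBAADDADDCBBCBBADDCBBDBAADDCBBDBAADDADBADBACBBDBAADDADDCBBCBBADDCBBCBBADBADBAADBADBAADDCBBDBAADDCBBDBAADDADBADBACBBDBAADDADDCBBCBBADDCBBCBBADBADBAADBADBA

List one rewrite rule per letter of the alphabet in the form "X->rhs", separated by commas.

A->ADD, B->DBA, C->A, D->CBB

  step 3 ⇒ step 4: ADDCBBDBAADDCBBDBAADDADBADBACBBDBAADDADDCBBCBBADBADBACBBDBAADDADDCBBCBB ⇒ ADD·CBB·CBB·A·DBA·DBA·CBB·DBA·ADD·ADD·CBB·CBB·A·DBA·DBA·CBB·DBA·ADD·ADD·CBB·CBB·ADD·CBB·DBA·ADD·CBB·DBA·ADD·A·DBA·DBA·CBB·DBA·ADD·ADD·CBB·CBB·ADD·CBB·CBB·A·DBA·DBA·A·DBA·DBA·ADD·CBB·DBA·ADD·CBB·DBA·ADD·A·DBA·DBA·CBB·DBA·ADD·ADD·CBB·CBB·ADD·CBB·CBB·A·DBA·DBA·A·DBA·DBA
    A ↦ ADD
    B ↦ DBA
    C ↦ A
    D ↦ CBB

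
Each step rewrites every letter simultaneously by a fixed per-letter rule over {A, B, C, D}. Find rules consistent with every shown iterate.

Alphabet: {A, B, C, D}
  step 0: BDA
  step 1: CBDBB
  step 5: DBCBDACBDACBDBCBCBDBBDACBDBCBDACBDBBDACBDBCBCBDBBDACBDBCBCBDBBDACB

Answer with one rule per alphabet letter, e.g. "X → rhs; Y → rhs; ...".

A->B, B->CB, C->DA, D->DB

  step 0 ⇒ step 1: BDA ⇒ CB·DB·B
    A ↦ B
    B ↦ CB
    D ↦ DB
    C ↦ DA  (constrained at step 1)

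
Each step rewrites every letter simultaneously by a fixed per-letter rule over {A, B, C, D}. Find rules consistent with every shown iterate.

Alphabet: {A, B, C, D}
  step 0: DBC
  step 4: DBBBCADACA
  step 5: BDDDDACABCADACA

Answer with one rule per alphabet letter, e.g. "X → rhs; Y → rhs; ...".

A->CA, B->D, C->DA, D->B

  step 4 ⇒ step 5: DBBBCADACA ⇒ B·D·D·D·DA·CA·B·CA·DA·CA
    A ↦ CA
    B ↦ D
    C ↦ DA
    D ↦ B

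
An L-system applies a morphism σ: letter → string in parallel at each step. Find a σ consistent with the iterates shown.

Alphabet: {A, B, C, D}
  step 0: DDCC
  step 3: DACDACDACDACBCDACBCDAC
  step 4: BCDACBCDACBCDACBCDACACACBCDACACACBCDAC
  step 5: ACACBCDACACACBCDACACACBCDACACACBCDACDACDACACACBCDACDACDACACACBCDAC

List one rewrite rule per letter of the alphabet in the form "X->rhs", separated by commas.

A->D, B->AC, C->AC, D->BC

  step 4 ⇒ step 5: BCDACBCDACBCDACBCDACACACBCDACACACBCDAC ⇒ AC·AC·BC·D·AC·AC·AC·BC·D·AC·AC·AC·BC·D·AC·AC·AC·BC·D·AC·D·AC·D·AC·AC·AC·BC·D·AC·D·AC·D·AC·AC·AC·BC·D·AC
    A ↦ D
    B ↦ AC
    C ↦ AC
    D ↦ BC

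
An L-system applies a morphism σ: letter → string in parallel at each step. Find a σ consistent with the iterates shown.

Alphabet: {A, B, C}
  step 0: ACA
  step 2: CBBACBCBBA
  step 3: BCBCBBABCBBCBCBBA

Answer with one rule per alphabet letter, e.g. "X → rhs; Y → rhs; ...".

A->BA, B->CB, C->B

  step 2 ⇒ step 3: CBBACBCBBA ⇒ B·CB·CB·BA·B·CB·B·CB·CB·BA
    A ↦ BA
    B ↦ CB
    C ↦ B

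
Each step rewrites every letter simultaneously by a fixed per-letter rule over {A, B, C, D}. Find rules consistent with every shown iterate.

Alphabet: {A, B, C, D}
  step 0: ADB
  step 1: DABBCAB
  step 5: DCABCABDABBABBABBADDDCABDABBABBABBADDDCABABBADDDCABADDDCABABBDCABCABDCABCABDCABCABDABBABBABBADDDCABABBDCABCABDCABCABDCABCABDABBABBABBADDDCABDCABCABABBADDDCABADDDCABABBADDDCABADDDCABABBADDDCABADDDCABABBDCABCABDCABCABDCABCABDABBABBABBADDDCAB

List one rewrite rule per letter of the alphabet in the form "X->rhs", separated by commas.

  step 0 ⇒ step 1: ADB ⇒ D·ABB·CAB
    A ↦ D
    B ↦ CAB
    D ↦ ABB
    C ↦ ADD  (constrained at step 1)

A->D, B->CAB, C->ADD, D->ABB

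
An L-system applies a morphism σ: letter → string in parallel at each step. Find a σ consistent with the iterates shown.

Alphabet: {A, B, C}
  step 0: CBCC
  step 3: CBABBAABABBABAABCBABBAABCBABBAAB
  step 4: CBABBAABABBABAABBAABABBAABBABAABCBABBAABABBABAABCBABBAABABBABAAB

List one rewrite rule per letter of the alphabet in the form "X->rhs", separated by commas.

A->BA, B->AB, C->CB

  step 3 ⇒ step 4: CBABBAABABBABAABCBABBAABCBABBAAB ⇒ CB·AB·BA·AB·AB·BA·BA·AB·BA·AB·AB·BA·AB·BA·BA·AB·CB·AB·BA·AB·AB·BA·BA·AB·CB·AB·BA·AB·AB·BA·BA·AB
    A ↦ BA
    B ↦ AB
    C ↦ CB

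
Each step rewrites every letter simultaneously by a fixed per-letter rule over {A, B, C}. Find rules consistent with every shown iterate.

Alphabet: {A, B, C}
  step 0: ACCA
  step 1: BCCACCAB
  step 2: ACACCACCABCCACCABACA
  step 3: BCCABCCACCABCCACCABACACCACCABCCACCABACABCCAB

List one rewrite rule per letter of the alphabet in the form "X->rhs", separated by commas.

  step 2 ⇒ step 3: ACACCACCABCCACCABACA ⇒ B·CCA·B·CCA·CCA·B·CCA·CCA·B·ACA·CCA·CCA·B·CCA·CCA·B·ACA·B·CCA·B
    A ↦ B
    B ↦ ACA
    C ↦ CCA

A->B, B->ACA, C->CCA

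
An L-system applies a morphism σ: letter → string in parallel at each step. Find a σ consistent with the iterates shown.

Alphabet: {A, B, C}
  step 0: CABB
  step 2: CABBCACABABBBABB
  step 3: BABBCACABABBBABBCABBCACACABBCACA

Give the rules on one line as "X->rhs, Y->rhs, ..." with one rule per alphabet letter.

  step 2 ⇒ step 3: CABBCACABABBBABB ⇒ BA·BB·CA·CA·BA·BB·BA·BB·CA·BB·CA·CA·CA·BB·CA·CA
    A ↦ BB
    B ↦ CA
    C ↦ BA

A->BB, B->CA, C->BA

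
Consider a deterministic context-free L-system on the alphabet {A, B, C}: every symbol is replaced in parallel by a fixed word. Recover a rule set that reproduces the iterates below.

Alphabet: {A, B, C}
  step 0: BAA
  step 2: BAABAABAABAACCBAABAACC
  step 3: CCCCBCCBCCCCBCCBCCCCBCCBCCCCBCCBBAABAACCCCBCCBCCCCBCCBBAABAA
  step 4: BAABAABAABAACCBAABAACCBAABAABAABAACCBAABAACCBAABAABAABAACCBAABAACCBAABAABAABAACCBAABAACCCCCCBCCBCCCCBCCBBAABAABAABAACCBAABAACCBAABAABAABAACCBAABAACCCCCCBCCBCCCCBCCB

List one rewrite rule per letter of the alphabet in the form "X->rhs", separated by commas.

A->CCB, B->CC, C->BAA

  step 3 ⇒ step 4: CCCCBCCBCCCCBCCBCCCCBCCBCCCCBCCBBAABAACCCCBCCBCCCCBCCBBAABAA ⇒ BAA·BAA·BAA·BAA·CC·BAA·BAA·CC·BAA·BAA·BAA·BAA·CC·BAA·BAA·CC·BAA·BAA·BAA·BAA·CC·BAA·BAA·CC·BAA·BAA·BAA·BAA·CC·BAA·BAA·CC·CC·CCB·CCB·CC·CCB·CCB·BAA·BAA·BAA·BAA·CC·BAA·BAA·CC·BAA·BAA·BAA·BAA·CC·BAA·BAA·CC·CC·CCB·CCB·CC·CCB·CCB
    A ↦ CCB
    B ↦ CC
    C ↦ BAA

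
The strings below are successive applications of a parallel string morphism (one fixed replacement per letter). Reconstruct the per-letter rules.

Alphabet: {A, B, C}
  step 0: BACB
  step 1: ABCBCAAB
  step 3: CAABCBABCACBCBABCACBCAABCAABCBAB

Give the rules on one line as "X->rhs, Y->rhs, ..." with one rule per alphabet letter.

A->CB, B->AB, C->CA

  step 0 ⇒ step 1: BACB ⇒ AB·CB·CA·AB
    A ↦ CB
    B ↦ AB
    C ↦ CA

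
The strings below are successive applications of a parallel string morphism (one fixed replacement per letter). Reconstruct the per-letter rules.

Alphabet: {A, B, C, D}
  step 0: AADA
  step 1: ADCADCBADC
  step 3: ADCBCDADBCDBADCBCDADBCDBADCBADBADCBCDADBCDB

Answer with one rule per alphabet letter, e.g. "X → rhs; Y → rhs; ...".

A->ADC, B->ADB, C->CD, D->B

  step 0 ⇒ step 1: AADA ⇒ ADC·ADC·B·ADC
    A ↦ ADC
    D ↦ B
    B ↦ ADB  (constrained at step 1)
    C ↦ CD  (constrained at step 1)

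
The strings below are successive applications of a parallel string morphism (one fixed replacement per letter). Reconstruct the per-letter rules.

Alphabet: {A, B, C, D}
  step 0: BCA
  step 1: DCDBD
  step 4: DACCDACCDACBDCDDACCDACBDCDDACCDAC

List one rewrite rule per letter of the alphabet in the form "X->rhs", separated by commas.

  step 0 ⇒ step 1: BCA ⇒ D·CD·BD
    A ↦ BD
    B ↦ D
    C ↦ CD
    D ↦ AC  (constrained at step 1)

A->BD, B->D, C->CD, D->AC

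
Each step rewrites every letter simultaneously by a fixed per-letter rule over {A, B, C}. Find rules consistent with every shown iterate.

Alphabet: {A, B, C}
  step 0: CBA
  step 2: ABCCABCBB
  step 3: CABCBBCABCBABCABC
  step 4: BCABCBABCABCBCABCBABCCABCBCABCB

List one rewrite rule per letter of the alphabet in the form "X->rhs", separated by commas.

  step 3 ⇒ step 4: CABCBBCABCBABCABC ⇒ B·C·ABC·B·ABC·ABC·B·C·ABC·B·ABC·C·ABC·B·C·ABC·B
    A ↦ C
    B ↦ ABC
    C ↦ B

A->C, B->ABC, C->B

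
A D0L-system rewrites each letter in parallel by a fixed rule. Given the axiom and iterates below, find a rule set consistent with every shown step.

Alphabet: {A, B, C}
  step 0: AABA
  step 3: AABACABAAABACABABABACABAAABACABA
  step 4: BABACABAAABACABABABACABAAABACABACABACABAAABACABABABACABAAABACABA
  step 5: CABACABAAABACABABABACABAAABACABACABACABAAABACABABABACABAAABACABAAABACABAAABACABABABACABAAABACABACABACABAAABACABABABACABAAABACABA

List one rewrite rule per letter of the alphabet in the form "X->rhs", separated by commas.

  step 4 ⇒ step 5: BABACABAAABACABABABACABAAABACABACABACABAAABACABABABACABAAABACABA ⇒ CA·BA·CA·BA·AA·BA·CA·BA·BA·BA·CA·BA·AA·BA·CA·BA·CA·BA·CA·BA·AA·BA·CA·BA·BA·BA·CA·BA·AA·BA·CA·BA·AA·BA·CA·BA·AA·BA·CA·BA·BA·BA·CA·BA·AA·BA·CA·BA·CA·BA·CA·BA·AA·BA·CA·BA·BA·BA·CA·BA·AA·BA·CA·BA
    A ↦ BA
    B ↦ CA
    C ↦ AA

A->BA, B->CA, C->AA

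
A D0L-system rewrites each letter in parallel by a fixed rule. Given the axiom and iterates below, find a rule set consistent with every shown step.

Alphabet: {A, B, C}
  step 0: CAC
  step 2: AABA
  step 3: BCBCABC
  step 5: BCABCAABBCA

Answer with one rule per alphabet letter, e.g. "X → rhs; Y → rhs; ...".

A->BC, B->A, C->B

  step 2 ⇒ step 3: AABA ⇒ BC·BC·A·BC
    A ↦ BC
    B ↦ A
    C ↦ B  (constrained at step 0)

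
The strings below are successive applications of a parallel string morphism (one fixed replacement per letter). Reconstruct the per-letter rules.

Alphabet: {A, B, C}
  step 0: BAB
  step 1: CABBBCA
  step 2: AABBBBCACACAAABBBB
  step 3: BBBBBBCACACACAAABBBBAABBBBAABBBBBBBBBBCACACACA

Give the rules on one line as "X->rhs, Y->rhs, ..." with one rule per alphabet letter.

  step 2 ⇒ step 3: AABBBBCACACAAABBBB ⇒ BBB·BBB·CA·CA·CA·CA·AAB·BBB·AAB·BBB·AAB·BBB·BBB·BBB·CA·CA·CA·CA
    A ↦ BBB
    B ↦ CA
    C ↦ AAB

A->BBB, B->CA, C->AAB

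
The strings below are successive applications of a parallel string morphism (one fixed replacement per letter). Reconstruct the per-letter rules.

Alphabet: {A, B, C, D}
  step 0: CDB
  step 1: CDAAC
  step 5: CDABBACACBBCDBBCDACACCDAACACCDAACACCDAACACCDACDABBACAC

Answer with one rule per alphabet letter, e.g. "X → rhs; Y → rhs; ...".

  step 0 ⇒ step 1: CDB ⇒ CD·A·AC
    B ↦ AC
    C ↦ CD
    D ↦ A
    A ↦ BB  (constrained at step 1)

A->BB, B->AC, C->CD, D->A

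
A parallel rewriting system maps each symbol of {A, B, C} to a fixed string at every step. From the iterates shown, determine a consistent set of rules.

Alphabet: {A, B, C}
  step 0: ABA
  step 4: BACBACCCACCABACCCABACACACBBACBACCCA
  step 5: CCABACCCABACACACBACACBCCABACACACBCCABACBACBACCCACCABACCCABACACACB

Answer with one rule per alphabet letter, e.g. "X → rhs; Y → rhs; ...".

A->B, B->CCA, C->AC

  step 4 ⇒ step 5: BACBACCCACCABACCCABACACACBBACBACCCA ⇒ CCA·B·AC·CCA·B·AC·AC·AC·B·AC·AC·B·CCA·B·AC·AC·AC·B·CCA·B·AC·B·AC·B·AC·CCA·CCA·B·AC·CCA·B·AC·AC·AC·B
    A ↦ B
    B ↦ CCA
    C ↦ AC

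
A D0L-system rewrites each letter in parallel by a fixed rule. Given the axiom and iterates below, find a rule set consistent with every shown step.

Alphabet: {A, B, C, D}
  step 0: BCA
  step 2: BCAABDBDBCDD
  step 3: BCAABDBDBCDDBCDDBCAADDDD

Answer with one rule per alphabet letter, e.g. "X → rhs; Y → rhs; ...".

A->BD, B->BC, C->AA, D->DD

  step 2 ⇒ step 3: BCAABDBDBCDD ⇒ BC·AA·BD·BD·BC·DD·BC·DD·BC·AA·DD·DD
    A ↦ BD
    B ↦ BC
    C ↦ AA
    D ↦ DD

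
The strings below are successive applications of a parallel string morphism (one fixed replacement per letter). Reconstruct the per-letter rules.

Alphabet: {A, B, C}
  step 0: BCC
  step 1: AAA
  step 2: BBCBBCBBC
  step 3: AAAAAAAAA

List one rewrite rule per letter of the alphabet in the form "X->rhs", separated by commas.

  step 2 ⇒ step 3: BBCBBCBBC ⇒ A·A·A·A·A·A·A·A·A
    B ↦ A
    C ↦ A
  step 1 ⇒ step 2: AAA ⇒ BBC·BBC·BBC
    A ↦ BBC

A->BBC, B->A, C->A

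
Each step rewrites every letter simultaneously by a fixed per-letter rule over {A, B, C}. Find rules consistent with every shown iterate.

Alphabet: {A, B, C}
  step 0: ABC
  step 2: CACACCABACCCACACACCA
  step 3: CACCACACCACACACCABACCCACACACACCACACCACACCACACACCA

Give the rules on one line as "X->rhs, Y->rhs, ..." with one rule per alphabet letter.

  step 2 ⇒ step 3: CACACCABACCCACACACCA ⇒ CA·CCA·CA·CCA·CA·CA·CCA·BAC·CCA·CA·CA·CA·CCA·CA·CCA·CA·CCA·CA·CA·CCA
    A ↦ CCA
    B ↦ BAC
    C ↦ CA

A->CCA, B->BAC, C->CA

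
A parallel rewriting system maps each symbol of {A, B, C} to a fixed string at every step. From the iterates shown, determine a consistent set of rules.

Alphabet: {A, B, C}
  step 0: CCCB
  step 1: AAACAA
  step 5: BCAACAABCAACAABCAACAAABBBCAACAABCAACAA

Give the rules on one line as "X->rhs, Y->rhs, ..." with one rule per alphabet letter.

A->B, B->CAA, C->A

  step 0 ⇒ step 1: CCCB ⇒ A·A·A·CAA
    B ↦ CAA
    C ↦ A
    A ↦ B  (constrained at step 1)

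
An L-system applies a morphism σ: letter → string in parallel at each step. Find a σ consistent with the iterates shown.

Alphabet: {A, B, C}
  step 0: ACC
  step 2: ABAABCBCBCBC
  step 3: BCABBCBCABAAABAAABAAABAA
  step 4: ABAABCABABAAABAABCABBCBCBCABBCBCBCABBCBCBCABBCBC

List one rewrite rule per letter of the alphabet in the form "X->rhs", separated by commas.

A->BC, B->AB, C->AA

  step 3 ⇒ step 4: BCABBCBCABAAABAAABAAABAA ⇒ AB·AA·BC·AB·AB·AA·AB·AA·BC·AB·BC·BC·BC·AB·BC·BC·BC·AB·BC·BC·BC·AB·BC·BC
    A ↦ BC
    B ↦ AB
    C ↦ AA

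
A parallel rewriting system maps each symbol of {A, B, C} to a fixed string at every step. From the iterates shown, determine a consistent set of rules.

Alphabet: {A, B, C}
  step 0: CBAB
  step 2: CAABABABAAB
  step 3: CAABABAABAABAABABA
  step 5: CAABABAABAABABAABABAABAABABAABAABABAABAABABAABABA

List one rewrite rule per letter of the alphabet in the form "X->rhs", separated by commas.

A->AB, B->A, C->CA

  step 2 ⇒ step 3: CAABABABAAB ⇒ CA·AB·AB·A·AB·A·AB·A·AB·AB·A
    A ↦ AB
    B ↦ A
    C ↦ CA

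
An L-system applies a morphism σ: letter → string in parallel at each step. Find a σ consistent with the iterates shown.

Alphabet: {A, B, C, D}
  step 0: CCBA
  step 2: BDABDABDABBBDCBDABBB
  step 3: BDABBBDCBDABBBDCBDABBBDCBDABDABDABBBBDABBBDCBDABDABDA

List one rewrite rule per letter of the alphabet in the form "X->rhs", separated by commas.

  step 2 ⇒ step 3: BDABDABDABBBDCBDABBB ⇒ BDA·BB·BDC·BDA·BB·BDC·BDA·BB·BDC·BDA·BDA·BDA·BB·B·BDA·BB·BDC·BDA·BDA·BDA
    A ↦ BDC
    B ↦ BDA
    C ↦ B
    D ↦ BB

A->BDC, B->BDA, C->B, D->BB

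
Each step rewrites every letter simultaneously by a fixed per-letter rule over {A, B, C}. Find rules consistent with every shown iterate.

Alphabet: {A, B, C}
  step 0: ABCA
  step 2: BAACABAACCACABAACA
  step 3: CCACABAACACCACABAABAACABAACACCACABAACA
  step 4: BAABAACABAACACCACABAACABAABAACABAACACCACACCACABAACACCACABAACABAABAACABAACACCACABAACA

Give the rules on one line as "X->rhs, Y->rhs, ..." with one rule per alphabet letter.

  step 3 ⇒ step 4: CCACABAACACCACABAABAACABAACACCACABAACA ⇒ BAA·BAA·CA·BAA·CA·C·CA·CA·BAA·CA·BAA·BAA·CA·BAA·CA·C·CA·CA·C·CA·CA·BAA·CA·C·CA·CA·BAA·CA·BAA·BAA·CA·BAA·CA·C·CA·CA·BAA·CA
    A ↦ CA
    B ↦ C
    C ↦ BAA

A->CA, B->C, C->BAA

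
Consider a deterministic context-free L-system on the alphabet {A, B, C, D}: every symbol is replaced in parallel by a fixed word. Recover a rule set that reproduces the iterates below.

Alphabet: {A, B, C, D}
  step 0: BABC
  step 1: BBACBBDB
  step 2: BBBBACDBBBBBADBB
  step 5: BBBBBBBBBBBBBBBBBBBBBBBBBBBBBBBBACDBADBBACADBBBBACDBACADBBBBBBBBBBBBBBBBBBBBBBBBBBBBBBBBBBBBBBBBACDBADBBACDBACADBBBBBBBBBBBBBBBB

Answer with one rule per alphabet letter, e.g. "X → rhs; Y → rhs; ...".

  step 1 ⇒ step 2: BBACBBDB ⇒ BB·BB·AC·DB·BB·BB·AD·BB
    A ↦ AC
    B ↦ BB
    C ↦ DB
    D ↦ AD

A->AC, B->BB, C->DB, D->AD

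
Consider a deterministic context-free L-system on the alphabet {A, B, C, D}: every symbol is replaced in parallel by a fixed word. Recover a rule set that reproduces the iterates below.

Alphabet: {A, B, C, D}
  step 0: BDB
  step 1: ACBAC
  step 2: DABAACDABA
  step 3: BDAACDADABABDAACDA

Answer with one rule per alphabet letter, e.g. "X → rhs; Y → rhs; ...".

A->DA, B->AC, C->BA, D->B

  step 2 ⇒ step 3: DABAACDABA ⇒ B·DA·AC·DA·DA·BA·B·DA·AC·DA
    A ↦ DA
    B ↦ AC
    C ↦ BA
    D ↦ B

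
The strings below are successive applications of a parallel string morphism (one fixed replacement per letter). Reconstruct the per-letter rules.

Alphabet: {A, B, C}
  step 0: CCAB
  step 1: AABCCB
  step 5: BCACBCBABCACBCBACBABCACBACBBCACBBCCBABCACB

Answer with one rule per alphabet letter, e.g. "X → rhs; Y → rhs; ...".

  step 0 ⇒ step 1: CCAB ⇒ A·A·BC·CB
    A ↦ BC
    B ↦ CB
    C ↦ A

A->BC, B->CB, C->A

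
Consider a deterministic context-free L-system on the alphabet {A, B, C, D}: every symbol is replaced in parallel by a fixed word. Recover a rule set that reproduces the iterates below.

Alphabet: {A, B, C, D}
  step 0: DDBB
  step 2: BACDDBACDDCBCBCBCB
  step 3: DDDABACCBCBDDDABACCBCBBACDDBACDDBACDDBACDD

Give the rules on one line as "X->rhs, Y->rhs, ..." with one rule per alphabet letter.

  step 2 ⇒ step 3: BACDDBACDDCBCBCBCB ⇒ DD·DA·BAC·CB·CB·DD·DA·BAC·CB·CB·BAC·DD·BAC·DD·BAC·DD·BAC·DD
    A ↦ DA
    B ↦ DD
    C ↦ BAC
    D ↦ CB

A->DA, B->DD, C->BAC, D->CB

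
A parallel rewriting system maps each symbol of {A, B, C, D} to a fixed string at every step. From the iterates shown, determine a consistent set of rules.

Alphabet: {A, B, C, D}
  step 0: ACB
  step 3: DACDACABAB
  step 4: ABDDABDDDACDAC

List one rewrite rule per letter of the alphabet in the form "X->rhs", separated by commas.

A->D, B->AC, C->D, D->AB

  step 3 ⇒ step 4: DACDACABAB ⇒ AB·D·D·AB·D·D·D·AC·D·AC
    A ↦ D
    B ↦ AC
    C ↦ D
    D ↦ AB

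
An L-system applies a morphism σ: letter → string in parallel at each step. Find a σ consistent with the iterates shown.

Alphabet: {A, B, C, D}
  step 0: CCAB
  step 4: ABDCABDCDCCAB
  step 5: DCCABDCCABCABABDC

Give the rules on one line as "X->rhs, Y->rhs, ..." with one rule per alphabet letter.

A->D, B->C, C->AB, D->C

  step 4 ⇒ step 5: ABDCABDCDCCAB ⇒ D·C·C·AB·D·C·C·AB·C·AB·AB·D·C
    A ↦ D
    B ↦ C
    C ↦ AB
    D ↦ C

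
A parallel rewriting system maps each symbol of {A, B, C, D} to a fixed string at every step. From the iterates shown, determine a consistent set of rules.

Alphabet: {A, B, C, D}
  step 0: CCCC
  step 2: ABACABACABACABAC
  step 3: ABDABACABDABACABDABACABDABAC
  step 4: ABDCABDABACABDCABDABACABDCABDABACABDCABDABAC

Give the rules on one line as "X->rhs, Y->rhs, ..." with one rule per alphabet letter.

  step 3 ⇒ step 4: ABDABACABDABACABDABACABDABAC ⇒ AB·D·C·AB·D·AB·AC·AB·D·C·AB·D·AB·AC·AB·D·C·AB·D·AB·AC·AB·D·C·AB·D·AB·AC
    A ↦ AB
    B ↦ D
    C ↦ AC
    D ↦ C

A->AB, B->D, C->AC, D->C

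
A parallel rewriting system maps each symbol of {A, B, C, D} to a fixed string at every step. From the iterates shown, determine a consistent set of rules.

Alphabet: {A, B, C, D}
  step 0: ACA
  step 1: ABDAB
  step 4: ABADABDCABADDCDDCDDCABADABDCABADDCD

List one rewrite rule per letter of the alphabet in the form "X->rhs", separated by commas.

A->AB, B->AD, C->D, D->DC

  step 0 ⇒ step 1: ACA ⇒ AB·D·AB
    A ↦ AB
    C ↦ D
    B ↦ AD  (constrained at step 1)
    D ↦ DC  (constrained at step 1)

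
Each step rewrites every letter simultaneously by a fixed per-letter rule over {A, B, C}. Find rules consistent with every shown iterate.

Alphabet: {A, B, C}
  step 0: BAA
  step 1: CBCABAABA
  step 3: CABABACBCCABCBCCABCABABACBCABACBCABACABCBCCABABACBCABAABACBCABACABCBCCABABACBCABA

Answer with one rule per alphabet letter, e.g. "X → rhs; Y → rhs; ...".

A->ABA, B->CBC, C->CAB

  step 0 ⇒ step 1: BAA ⇒ CBC·ABA·ABA
    A ↦ ABA
    B ↦ CBC
    C ↦ CAB  (constrained at step 1)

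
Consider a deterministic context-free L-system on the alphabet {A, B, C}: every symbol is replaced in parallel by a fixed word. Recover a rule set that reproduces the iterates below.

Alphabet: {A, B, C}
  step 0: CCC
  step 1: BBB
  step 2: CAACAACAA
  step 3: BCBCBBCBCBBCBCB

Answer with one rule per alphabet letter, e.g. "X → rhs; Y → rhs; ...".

A->CB, B->CAA, C->B

  step 2 ⇒ step 3: CAACAACAA ⇒ B·CB·CB·B·CB·CB·B·CB·CB
    A ↦ CB
    C ↦ B
  step 1 ⇒ step 2: BBB ⇒ CAA·CAA·CAA
    B ↦ CAA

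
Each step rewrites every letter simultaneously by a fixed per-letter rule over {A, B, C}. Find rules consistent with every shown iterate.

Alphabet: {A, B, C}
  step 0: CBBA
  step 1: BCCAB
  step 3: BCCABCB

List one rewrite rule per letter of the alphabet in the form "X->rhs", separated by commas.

A->AB, B->C, C->B

  step 0 ⇒ step 1: CBBA ⇒ B·C·C·AB
    A ↦ AB
    B ↦ C
    C ↦ B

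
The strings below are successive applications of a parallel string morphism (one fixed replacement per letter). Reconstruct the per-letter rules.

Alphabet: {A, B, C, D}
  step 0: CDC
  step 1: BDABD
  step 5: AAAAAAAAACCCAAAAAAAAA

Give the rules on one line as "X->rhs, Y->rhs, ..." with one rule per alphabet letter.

A->C, B->AA, C->BD, D->A

  step 0 ⇒ step 1: CDC ⇒ BD·A·BD
    C ↦ BD
    D ↦ A
    A ↦ C  (constrained at step 1)
    B ↦ AA  (constrained at step 1)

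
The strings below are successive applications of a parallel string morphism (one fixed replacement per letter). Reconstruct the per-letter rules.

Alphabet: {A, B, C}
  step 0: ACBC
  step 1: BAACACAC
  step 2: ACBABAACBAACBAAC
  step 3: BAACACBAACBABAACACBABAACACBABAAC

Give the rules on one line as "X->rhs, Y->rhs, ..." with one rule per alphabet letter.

  step 2 ⇒ step 3: ACBABAACBAACBAAC ⇒ BA·AC·AC·BA·AC·BA·BA·AC·AC·BA·BA·AC·AC·BA·BA·AC
    A ↦ BA
    B ↦ AC
    C ↦ AC

A->BA, B->AC, C->AC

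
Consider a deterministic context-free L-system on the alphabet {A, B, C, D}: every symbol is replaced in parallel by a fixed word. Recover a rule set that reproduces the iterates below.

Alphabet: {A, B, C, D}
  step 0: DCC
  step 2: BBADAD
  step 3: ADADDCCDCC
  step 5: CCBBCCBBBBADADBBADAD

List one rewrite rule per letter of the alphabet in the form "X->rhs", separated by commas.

A->D, B->AD, C->B, D->CC

  step 2 ⇒ step 3: BBADAD ⇒ AD·AD·D·CC·D·CC
    A ↦ D
    B ↦ AD
    D ↦ CC
    C ↦ B  (constrained at step 0)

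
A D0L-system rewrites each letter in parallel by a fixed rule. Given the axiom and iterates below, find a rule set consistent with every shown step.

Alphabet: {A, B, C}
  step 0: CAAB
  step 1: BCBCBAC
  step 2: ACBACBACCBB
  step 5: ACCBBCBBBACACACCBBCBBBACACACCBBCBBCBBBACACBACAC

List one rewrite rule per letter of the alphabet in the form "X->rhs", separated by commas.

  step 1 ⇒ step 2: BCBCBAC ⇒ AC·B·AC·B·AC·CB·B
    A ↦ CB
    B ↦ AC
    C ↦ B

A->CB, B->AC, C->B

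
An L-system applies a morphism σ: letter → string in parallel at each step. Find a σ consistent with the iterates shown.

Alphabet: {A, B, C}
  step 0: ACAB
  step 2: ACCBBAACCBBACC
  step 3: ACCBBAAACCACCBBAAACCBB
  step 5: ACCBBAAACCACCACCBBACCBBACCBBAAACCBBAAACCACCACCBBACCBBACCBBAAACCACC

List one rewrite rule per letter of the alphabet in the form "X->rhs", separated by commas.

  step 2 ⇒ step 3: ACCBBAACCBBACC ⇒ ACC·B·B·A·A·ACC·ACC·B·B·A·A·ACC·B·B
    A ↦ ACC
    B ↦ A
    C ↦ B

A->ACC, B->A, C->B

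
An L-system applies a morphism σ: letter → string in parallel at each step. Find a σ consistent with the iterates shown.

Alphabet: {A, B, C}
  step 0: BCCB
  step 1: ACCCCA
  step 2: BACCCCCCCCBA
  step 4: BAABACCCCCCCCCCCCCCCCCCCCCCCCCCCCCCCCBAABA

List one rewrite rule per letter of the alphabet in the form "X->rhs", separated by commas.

  step 1 ⇒ step 2: ACCCCA ⇒ BA·CC·CC·CC·CC·BA
    A ↦ BA
    C ↦ CC
  step 0 ⇒ step 1: BCCB ⇒ A·CC·CC·A
    B ↦ A

A->BA, B->A, C->CC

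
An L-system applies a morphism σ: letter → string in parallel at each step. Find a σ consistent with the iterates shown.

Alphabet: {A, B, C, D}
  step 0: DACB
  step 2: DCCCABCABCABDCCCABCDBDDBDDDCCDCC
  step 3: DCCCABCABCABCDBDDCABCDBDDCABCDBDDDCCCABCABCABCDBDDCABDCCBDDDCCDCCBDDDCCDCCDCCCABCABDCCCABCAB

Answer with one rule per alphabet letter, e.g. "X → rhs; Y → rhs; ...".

A->CD, B->BDD, C->CAB, D->DCC

  step 2 ⇒ step 3: DCCCABCABCABDCCCABCDBDDBDDDCCDCC ⇒ DCC·CAB·CAB·CAB·CD·BDD·CAB·CD·BDD·CAB·CD·BDD·DCC·CAB·CAB·CAB·CD·BDD·CAB·DCC·BDD·DCC·DCC·BDD·DCC·DCC·DCC·CAB·CAB·DCC·CAB·CAB
    A ↦ CD
    B ↦ BDD
    C ↦ CAB
    D ↦ DCC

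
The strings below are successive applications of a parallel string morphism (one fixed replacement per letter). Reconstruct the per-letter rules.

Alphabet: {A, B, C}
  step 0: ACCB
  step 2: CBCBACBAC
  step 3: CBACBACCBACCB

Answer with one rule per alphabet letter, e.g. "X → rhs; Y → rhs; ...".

  step 2 ⇒ step 3: CBCBACBAC ⇒ CB·A·CB·A·C·CB·A·C·CB
    A ↦ C
    B ↦ A
    C ↦ CB

A->C, B->A, C->CB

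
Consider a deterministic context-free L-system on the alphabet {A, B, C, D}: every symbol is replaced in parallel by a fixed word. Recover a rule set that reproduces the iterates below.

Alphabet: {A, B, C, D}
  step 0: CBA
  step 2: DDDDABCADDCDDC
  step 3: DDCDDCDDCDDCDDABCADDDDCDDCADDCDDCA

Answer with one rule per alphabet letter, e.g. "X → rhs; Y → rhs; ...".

  step 2 ⇒ step 3: DDDDABCADDCDDC ⇒ DDC·DDC·DDC·DDC·DD·ABC·A·DD·DDC·DDC·A·DDC·DDC·A
    A ↦ DD
    B ↦ ABC
    C ↦ A
    D ↦ DDC

A->DD, B->ABC, C->A, D->DDC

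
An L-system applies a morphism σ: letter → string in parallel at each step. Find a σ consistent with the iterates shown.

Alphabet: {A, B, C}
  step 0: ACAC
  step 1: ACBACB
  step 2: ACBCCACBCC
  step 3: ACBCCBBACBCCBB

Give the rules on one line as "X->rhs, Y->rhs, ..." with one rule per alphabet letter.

A->AC, B->CC, C->B

  step 2 ⇒ step 3: ACBCCACBCC ⇒ AC·B·CC·B·B·AC·B·CC·B·B
    A ↦ AC
    B ↦ CC
    C ↦ B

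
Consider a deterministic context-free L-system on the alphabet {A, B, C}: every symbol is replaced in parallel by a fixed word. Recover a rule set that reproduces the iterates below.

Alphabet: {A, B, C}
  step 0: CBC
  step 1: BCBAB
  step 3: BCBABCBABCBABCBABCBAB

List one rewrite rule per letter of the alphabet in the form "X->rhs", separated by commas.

  step 0 ⇒ step 1: CBC ⇒ B·CBA·B
    B ↦ CBA
    C ↦ B
    A ↦ B  (constrained at step 1)

A->B, B->CBA, C->B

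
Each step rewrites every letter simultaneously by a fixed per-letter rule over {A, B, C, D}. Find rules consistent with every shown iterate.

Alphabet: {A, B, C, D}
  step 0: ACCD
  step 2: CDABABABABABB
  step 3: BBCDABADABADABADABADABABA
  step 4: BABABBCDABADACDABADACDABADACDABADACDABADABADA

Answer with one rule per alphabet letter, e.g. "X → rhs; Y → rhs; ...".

  step 3 ⇒ step 4: BBCDABADABADABADABADABABA ⇒ BA·BA·BB·C·DA·BA·DA·C·DA·BA·DA·C·DA·BA·DA·C·DA·BA·DA·C·DA·BA·DA·BA·DA
    A ↦ DA
    B ↦ BA
    C ↦ BB
    D ↦ C

A->DA, B->BA, C->BB, D->C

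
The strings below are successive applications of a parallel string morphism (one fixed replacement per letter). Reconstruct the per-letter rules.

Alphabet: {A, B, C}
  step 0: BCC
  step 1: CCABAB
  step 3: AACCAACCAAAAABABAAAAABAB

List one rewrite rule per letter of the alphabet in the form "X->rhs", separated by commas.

  step 0 ⇒ step 1: BCC ⇒ CC·AB·AB
    B ↦ CC
    C ↦ AB
    A ↦ AA  (constrained at step 1)

A->AA, B->CC, C->AB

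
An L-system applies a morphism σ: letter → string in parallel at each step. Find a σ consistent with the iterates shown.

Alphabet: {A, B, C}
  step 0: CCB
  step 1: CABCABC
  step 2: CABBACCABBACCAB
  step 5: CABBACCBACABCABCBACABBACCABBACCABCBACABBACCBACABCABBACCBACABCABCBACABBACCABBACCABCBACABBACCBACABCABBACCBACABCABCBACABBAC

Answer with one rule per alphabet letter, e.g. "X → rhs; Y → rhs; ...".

A->BA, B->C, C->CAB

  step 1 ⇒ step 2: CABCABC ⇒ CAB·BA·C·CAB·BA·C·CAB
    A ↦ BA
    B ↦ C
    C ↦ CAB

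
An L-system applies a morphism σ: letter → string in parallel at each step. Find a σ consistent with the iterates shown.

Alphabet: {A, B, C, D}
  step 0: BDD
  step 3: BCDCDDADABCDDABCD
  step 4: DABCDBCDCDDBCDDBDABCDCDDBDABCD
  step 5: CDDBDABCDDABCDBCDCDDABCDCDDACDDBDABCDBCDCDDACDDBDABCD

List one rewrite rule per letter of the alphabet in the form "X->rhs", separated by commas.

A->DB, B->DA, C->B, D->CD

  step 4 ⇒ step 5: DABCDBCDCDDBCDDBDABCDCDDBDABCD ⇒ CD·DB·DA·B·CD·DA·B·CD·B·CD·CD·DA·B·CD·CD·DA·CD·DB·DA·B·CD·B·CD·CD·DA·CD·DB·DA·B·CD
    A ↦ DB
    B ↦ DA
    C ↦ B
    D ↦ CD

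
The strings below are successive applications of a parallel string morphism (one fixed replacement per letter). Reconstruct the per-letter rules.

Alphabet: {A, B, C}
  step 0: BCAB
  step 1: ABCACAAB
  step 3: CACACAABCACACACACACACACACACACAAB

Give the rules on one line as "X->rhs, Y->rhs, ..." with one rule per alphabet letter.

A->CA, B->AB, C->CA

  step 0 ⇒ step 1: BCAB ⇒ AB·CA·CA·AB
    A ↦ CA
    B ↦ AB
    C ↦ CA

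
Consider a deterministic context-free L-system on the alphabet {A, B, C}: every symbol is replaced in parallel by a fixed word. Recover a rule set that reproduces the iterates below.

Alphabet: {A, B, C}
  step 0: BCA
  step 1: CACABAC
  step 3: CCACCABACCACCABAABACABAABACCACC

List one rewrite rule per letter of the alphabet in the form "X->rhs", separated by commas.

A->C, B->CAC, C->ABA

  step 0 ⇒ step 1: BCA ⇒ CAC·ABA·C
    A ↦ C
    B ↦ CAC
    C ↦ ABA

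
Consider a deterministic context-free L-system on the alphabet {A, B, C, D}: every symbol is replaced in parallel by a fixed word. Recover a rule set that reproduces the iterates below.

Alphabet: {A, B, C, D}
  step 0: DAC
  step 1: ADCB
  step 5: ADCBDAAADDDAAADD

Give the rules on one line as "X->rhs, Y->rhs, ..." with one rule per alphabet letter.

A->D, B->DAA, C->CB, D->A

  step 0 ⇒ step 1: DAC ⇒ A·D·CB
    A ↦ D
    C ↦ CB
    D ↦ A
    B ↦ DAA  (constrained at step 1)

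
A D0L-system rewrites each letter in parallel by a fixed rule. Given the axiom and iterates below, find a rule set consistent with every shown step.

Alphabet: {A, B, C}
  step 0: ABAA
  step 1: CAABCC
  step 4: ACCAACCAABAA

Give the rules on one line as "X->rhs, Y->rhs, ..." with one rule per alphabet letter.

A->C, B->AAB, C->A

  step 0 ⇒ step 1: ABAA ⇒ C·AAB·C·C
    A ↦ C
    B ↦ AAB
    C ↦ A  (constrained at step 1)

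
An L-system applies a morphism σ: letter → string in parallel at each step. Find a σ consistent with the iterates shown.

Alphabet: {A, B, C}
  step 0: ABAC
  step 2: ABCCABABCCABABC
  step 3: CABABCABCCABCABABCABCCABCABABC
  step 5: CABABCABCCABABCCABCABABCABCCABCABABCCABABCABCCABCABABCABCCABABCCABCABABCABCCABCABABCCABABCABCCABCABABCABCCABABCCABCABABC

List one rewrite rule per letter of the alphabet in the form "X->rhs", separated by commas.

  step 2 ⇒ step 3: ABCCABABCCABABC ⇒ C·AB·ABC·ABC·C·AB·C·AB·ABC·ABC·C·AB·C·AB·ABC
    A ↦ C
    B ↦ AB
    C ↦ ABC

A->C, B->AB, C->ABC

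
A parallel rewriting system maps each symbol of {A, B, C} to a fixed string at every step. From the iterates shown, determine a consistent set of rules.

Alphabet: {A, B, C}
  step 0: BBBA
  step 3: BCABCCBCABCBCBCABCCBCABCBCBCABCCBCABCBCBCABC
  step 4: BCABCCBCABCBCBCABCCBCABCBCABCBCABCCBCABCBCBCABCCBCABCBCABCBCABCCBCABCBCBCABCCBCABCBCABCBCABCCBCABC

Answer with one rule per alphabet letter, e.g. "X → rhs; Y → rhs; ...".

  step 3 ⇒ step 4: BCABCCBCABCBCBCABCCBCABCBCBCABCCBCABCBCBCABC ⇒ BCA·BC·C·BCA·BC·BC·BCA·BC·C·BCA·BC·BCA·BC·BCA·BC·C·BCA·BC·BC·BCA·BC·C·BCA·BC·BCA·BC·BCA·BC·C·BCA·BC·BC·BCA·BC·C·BCA·BC·BCA·BC·BCA·BC·C·BCA·BC
    A ↦ C
    B ↦ BCA
    C ↦ BC

A->C, B->BCA, C->BC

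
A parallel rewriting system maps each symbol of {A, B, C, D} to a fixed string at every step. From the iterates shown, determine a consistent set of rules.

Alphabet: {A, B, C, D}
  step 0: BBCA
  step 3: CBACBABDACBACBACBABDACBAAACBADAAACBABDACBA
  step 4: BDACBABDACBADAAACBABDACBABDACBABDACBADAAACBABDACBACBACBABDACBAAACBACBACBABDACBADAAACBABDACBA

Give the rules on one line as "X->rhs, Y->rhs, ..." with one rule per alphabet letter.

A->CBA, B->DA, C->B, D->AA

  step 3 ⇒ step 4: CBACBABDACBACBACBABDACBAAACBADAAACBABDACBA ⇒ B·DA·CBA·B·DA·CBA·DA·AA·CBA·B·DA·CBA·B·DA·CBA·B·DA·CBA·DA·AA·CBA·B·DA·CBA·CBA·CBA·B·DA·CBA·AA·CBA·CBA·CBA·B·DA·CBA·DA·AA·CBA·B·DA·CBA
    A ↦ CBA
    B ↦ DA
    C ↦ B
    D ↦ AA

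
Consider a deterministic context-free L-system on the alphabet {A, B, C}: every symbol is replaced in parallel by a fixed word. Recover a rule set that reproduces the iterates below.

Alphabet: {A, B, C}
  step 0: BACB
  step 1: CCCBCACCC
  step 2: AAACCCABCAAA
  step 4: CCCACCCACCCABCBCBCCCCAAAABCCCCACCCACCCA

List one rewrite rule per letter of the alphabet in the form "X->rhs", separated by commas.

  step 1 ⇒ step 2: CCCBCACCC ⇒ A·A·A·CCC·A·BC·A·A·A
    A ↦ BC
    B ↦ CCC
    C ↦ A

A->BC, B->CCC, C->A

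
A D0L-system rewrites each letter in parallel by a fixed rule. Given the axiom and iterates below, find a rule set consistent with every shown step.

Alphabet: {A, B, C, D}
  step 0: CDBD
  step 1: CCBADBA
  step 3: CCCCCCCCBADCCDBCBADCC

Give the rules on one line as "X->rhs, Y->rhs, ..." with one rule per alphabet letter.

  step 0 ⇒ step 1: CDBD ⇒ CC·BA·D·BA
    B ↦ D
    C ↦ CC
    D ↦ BA
    A ↦ BC  (constrained at step 1)

A->BC, B->D, C->CC, D->BA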